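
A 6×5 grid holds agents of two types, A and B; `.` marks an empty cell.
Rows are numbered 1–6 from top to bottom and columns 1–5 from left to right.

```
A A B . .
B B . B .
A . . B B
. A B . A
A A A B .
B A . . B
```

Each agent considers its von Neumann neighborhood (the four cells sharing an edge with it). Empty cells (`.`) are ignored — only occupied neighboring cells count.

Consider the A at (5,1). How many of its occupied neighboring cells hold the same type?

1

Occupied neighbors of (5,1): (6,1)=B, (5,2)=A.
Same type (A): 1 of 2.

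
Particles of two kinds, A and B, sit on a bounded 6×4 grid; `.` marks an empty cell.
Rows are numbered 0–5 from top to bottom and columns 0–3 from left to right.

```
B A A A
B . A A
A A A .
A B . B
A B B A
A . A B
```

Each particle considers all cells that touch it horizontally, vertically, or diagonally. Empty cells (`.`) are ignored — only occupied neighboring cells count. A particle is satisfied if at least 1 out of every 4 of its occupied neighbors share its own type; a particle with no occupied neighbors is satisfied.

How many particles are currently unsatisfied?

Row 0: (0,0)B 1/2 ok · (0,1)A 2/4 ok · (0,2)A 4/4 ok · (0,3)A 3/3 ok
Row 1: (1,0)B 1/4 ok · (1,2)A 6/6 ok · (1,3)A 4/4 ok
Row 2: (2,0)A 2/4 ok · (2,1)A 4/6 ok · (2,2)A 3/5 ok
Row 3: (3,0)A 3/5 ok · (3,1)B 2/7 ok · (3,3)B 1/3 ok
Row 4: (4,0)A 2/4 ok · (4,1)B 2/6 ok · (4,2)B 4/6 ok · (4,3)A 1/4 ok
Row 5: (5,0)A 1/2 ok · (5,2)A 1/4 ok · (5,3)B 1/3 ok
Every one meets the threshold.

0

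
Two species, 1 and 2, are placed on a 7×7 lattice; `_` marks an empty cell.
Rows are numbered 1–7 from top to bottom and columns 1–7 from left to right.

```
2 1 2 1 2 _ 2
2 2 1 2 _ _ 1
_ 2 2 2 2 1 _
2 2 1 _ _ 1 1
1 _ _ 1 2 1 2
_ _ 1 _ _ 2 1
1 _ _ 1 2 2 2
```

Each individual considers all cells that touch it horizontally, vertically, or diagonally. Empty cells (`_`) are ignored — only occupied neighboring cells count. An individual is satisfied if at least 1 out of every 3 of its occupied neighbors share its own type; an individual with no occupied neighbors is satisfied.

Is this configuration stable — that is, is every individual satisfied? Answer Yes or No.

(1,1)2 2/3 ✓
(1,2)1 1/5 ✗
(1,3)2 2/5 ✓
(1,4)1 1/4 ✗
(1,5)2 1/2 ✓
(1,7)2 0/1 ✗
(2,1)2 3/4 ✓
(2,2)2 5/7 ✓
(2,3)1 2/8 ✗
(2,4)2 5/7 ✓
(2,7)1 1/2 ✓
(3,2)2 5/7 ✓
(3,3)2 5/7 ✓
(3,4)2 3/5 ✓
(3,5)2 2/4 ✓
(3,6)1 3/4 ✓
(4,1)2 2/3 ✓
(4,2)2 3/5 ✓
(4,3)1 1/5 ✗
(4,6)1 3/6 ✓
(4,7)1 3/4 ✓
(5,1)1 0/2 ✗
(5,4)1 2/3 ✓
(5,5)2 1/4 ✗
(5,6)1 3/6 ✓
(5,7)2 1/5 ✗
(6,3)1 2/2 ✓
(6,6)2 5/7 ✓
(6,7)1 1/5 ✗
(7,1)1 0/0 ✓
(7,4)1 1/2 ✓
(7,5)2 2/3 ✓
(7,6)2 3/4 ✓
(7,7)2 2/3 ✓
For instance (1,2) has only 1/5 same-type neighbors, below 1/3.

No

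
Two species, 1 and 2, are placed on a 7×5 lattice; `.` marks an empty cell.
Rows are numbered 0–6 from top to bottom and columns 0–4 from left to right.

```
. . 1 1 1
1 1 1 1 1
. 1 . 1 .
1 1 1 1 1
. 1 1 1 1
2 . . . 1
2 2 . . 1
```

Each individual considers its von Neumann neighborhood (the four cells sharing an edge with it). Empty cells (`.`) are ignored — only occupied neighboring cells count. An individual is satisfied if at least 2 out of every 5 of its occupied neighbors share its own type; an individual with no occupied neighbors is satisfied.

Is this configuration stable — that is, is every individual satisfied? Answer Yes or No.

Row 0: (0,2)1 2/2 ok · (0,3)1 3/3 ok · (0,4)1 2/2 ok
Row 1: (1,0)1 1/1 ok · (1,1)1 3/3 ok · (1,2)1 3/3 ok · (1,3)1 4/4 ok · (1,4)1 2/2 ok
Row 2: (2,1)1 2/2 ok · (2,3)1 2/2 ok
Row 3: (3,0)1 1/1 ok · (3,1)1 4/4 ok · (3,2)1 3/3 ok · (3,3)1 4/4 ok · (3,4)1 2/2 ok
Row 4: (4,1)1 2/2 ok · (4,2)1 3/3 ok · (4,3)1 3/3 ok · (4,4)1 3/3 ok
Row 5: (5,0)2 1/1 ok · (5,4)1 2/2 ok
Row 6: (6,0)2 2/2 ok · (6,1)2 1/1 ok · (6,4)1 1/1 ok
All meet the threshold, so the configuration is stable.

Yes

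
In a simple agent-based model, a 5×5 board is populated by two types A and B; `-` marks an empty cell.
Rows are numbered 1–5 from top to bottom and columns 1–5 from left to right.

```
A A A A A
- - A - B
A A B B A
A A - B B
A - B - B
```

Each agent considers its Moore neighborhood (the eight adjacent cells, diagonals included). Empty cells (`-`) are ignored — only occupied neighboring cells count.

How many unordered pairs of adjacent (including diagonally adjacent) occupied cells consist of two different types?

Scan each occupied cell's neighbors to the right and below (and the two forward diagonals) so each pair is counted once.
From row 1: 2 unlike of 9 pairs (running 2/9).
From row 2: 3 unlike of 5 pairs (running 5/14).
From row 3: 5 unlike of 14 pairs (running 10/28).
From row 4: 1 unlike of 8 pairs (running 11/36).
Total adjacent occupied pairs: 36; unlike-type pairs: 11.

11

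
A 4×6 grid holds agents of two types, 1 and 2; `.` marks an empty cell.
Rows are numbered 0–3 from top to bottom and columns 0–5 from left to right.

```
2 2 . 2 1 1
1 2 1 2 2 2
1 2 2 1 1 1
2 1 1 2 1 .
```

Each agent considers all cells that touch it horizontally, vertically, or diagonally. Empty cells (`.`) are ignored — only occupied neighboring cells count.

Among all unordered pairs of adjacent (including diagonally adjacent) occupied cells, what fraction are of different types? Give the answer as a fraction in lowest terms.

Scan each occupied cell's neighbors to the right and below (and the two forward diagonals) so each pair is counted once.
Row 0: 2(0,0)–2(0,1)= 2(0,0)–1(1,0)≠ 2(0,0)–2(1,1)= 2(0,1)–2(1,1)= 2(0,1)–1(1,2)≠ 2(0,1)–1(1,0)≠ 2(0,3)–1(0,4)≠ 2(0,3)–2(1,3)= 2(0,3)–2(1,4)= 2(0,3)–1(1,2)≠ 1(0,4)–1(0,5)= 1(0,4)–2(1,4)≠ 1(0,4)–2(1,5)≠ 1(0,4)–2(1,3)≠ 1(0,5)–2(1,5)≠ 1(0,5)–2(1,4)≠  → 10/16 unlike.
Row 1: 1(1,0)–2(1,1)≠ 1(1,0)–1(2,0)= 1(1,0)–2(2,1)≠ 2(1,1)–1(1,2)≠ 2(1,1)–2(2,1)= 2(1,1)–2(2,2)= 2(1,1)–1(2,0)≠ 1(1,2)–2(1,3)≠ 1(1,2)–2(2,2)≠ 1(1,2)–1(2,3)= 1(1,2)–2(2,1)≠ 2(1,3)–2(1,4)= 2(1,3)–1(2,3)≠ 2(1,3)–1(2,4)≠ 2(1,3)–2(2,2)= 2(1,4)–2(1,5)= 2(1,4)–1(2,4)≠ 2(1,4)–1(2,5)≠ 2(1,4)–1(2,3)≠ 2(1,5)–1(2,5)≠ 2(1,5)–1(2,4)≠  → 14/21 unlike.
Row 2: 1(2,0)–2(2,1)≠ 1(2,0)–2(3,0)≠ 1(2,0)–1(3,1)= 2(2,1)–2(2,2)= 2(2,1)–1(3,1)≠ 2(2,1)–1(3,2)≠ 2(2,1)–2(3,0)= 2(2,2)–1(2,3)≠ 2(2,2)–1(3,2)≠ 2(2,2)–2(3,3)= 2(2,2)–1(3,1)≠ 1(2,3)–1(2,4)= 1(2,3)–2(3,3)≠ 1(2,3)–1(3,4)= 1(2,3)–1(3,2)= 1(2,4)–1(2,5)= 1(2,4)–1(3,4)= 1(2,4)–2(3,3)≠ 1(2,5)–1(3,4)=  → 9/19 unlike.
Row 3: 2(3,0)–1(3,1)≠ 1(3,1)–1(3,2)= 1(3,2)–2(3,3)≠ 2(3,3)–1(3,4)≠  → 3/4 unlike.
Total adjacent occupied pairs: 60; unlike-type pairs: 36.
36/60 reduces to 3/5.

3/5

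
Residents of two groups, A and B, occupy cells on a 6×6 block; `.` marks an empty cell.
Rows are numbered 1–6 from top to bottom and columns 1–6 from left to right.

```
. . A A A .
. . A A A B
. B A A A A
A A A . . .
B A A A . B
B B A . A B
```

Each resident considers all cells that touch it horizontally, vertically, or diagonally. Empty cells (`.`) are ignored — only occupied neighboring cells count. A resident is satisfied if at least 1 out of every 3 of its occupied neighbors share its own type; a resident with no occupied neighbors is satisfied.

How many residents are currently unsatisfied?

(1,3)A 3/3 satisfied
(1,4)A 5/5 satisfied
(1,5)A 3/4 satisfied
(2,3)A 5/6 satisfied
(2,4)A 8/8 satisfied
(2,5)A 6/7 satisfied
(2,6)B 0/4 not
(3,2)B 0/5 not
(3,3)A 5/6 satisfied
(3,4)A 6/6 satisfied
(3,5)A 4/5 satisfied
(3,6)A 2/3 satisfied
(4,1)A 2/4 satisfied
(4,2)A 5/7 satisfied
(4,3)A 6/7 satisfied
(5,1)B 2/5 satisfied
(5,2)A 5/8 satisfied
(5,3)A 5/6 satisfied
(5,4)A 4/4 satisfied
(5,6)B 1/2 satisfied
(6,1)B 2/3 satisfied
(6,2)B 2/5 satisfied
(6,3)A 3/4 satisfied
(6,5)A 1/3 satisfied
(6,6)B 1/2 satisfied
Unsatisfied: (2,6), (3,2) — 2 in total.

2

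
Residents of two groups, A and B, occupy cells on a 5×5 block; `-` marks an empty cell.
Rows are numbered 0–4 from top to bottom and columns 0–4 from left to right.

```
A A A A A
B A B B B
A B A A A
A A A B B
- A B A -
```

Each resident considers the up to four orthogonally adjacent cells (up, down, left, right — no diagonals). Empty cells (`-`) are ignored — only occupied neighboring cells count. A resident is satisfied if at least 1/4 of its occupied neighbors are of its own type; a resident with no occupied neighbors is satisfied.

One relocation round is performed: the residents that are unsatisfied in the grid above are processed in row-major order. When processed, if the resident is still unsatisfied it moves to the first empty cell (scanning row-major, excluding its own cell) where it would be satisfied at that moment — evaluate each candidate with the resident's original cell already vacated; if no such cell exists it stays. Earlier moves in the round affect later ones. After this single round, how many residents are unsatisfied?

Initially unsatisfied (in order): (1,0), (2,1), (4,2), (4,3).
  (1,0) → (4,4).
  (2,1): no empty cell satisfies it; stays.
  (4,2): no empty cell satisfies it; stays.
  (4,3) → (1,0).
Resulting grid:
A A A A A
A A B B B
A B A A A
A A A B B
- A B - B
Unsatisfied now: (2,1), (4,2).

2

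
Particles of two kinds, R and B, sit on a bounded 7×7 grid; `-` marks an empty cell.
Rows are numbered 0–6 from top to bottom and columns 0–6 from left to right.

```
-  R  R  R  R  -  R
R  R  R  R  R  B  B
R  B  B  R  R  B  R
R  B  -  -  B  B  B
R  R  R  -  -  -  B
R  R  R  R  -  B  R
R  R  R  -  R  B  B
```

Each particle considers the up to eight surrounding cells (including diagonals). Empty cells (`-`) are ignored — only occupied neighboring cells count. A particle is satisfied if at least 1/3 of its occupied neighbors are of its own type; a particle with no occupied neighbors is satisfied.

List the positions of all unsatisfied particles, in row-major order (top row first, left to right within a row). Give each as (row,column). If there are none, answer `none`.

(0,6), (1,5), (2,1), (2,6), (3,1), (5,6)

(0,1)R 4/4 ✓
(0,2)R 5/5 ✓
(0,3)R 5/5 ✓
(0,4)R 3/4 ✓
(0,6)R 0/2 ✗
(1,0)R 3/4 ✓
(1,1)R 5/7 ✓
(1,2)R 6/8 ✓
(1,3)R 7/8 ✓
(1,4)R 5/7 ✓
(1,5)B 2/7 ✗
(1,6)B 2/4 ✓
(2,0)R 3/5 ✓
(2,1)B 2/7 ✗
(2,2)B 2/6 ✓
(2,3)R 4/6 ✓
(2,4)R 3/7 ✓
(2,5)B 5/8 ✓
(2,6)R 0/5 ✗
(3,0)R 3/5 ✓
(3,1)B 2/7 ✗
(3,4)B 2/4 ✓
(3,5)B 4/6 ✓
(3,6)B 3/4 ✓
(4,0)R 4/5 ✓
(4,1)R 6/7 ✓
(4,2)R 4/5 ✓
(4,6)B 3/4 ✓
(5,0)R 5/5 ✓
(5,1)R 8/8 ✓
(5,2)R 6/6 ✓
(5,3)R 4/4 ✓
(5,5)B 3/5 ✓
(5,6)R 0/4 ✗
(6,0)R 3/3 ✓
(6,1)R 5/5 ✓
(6,2)R 4/4 ✓
(6,4)R 1/3 ✓
(6,5)B 2/4 ✓
(6,6)B 2/3 ✓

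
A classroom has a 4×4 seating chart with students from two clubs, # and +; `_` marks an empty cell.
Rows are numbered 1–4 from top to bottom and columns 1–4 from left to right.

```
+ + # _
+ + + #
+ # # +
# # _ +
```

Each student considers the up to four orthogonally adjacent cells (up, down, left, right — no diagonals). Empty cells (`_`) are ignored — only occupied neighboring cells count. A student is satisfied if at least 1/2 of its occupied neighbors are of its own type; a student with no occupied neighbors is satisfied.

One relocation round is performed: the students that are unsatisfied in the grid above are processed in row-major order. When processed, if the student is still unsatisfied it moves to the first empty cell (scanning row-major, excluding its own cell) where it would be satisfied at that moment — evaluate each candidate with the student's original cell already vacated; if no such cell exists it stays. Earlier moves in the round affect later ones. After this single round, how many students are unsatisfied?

1

Initially unsatisfied (in order): (1,3), (2,3), (2,4), (3,1), (3,3), (3,4).
  (1,3) → (1,4).
  (2,3) → (1,3).
  (2,4): now satisfied by earlier moves; stays.
  (3,1) → (2,3).
  (3,3) → (3,1).
  (3,4): now satisfied by earlier moves; stays.
Resulting grid:
+ + + #
+ + + #
# # _ +
# # _ +
Unsatisfied now: (2,4).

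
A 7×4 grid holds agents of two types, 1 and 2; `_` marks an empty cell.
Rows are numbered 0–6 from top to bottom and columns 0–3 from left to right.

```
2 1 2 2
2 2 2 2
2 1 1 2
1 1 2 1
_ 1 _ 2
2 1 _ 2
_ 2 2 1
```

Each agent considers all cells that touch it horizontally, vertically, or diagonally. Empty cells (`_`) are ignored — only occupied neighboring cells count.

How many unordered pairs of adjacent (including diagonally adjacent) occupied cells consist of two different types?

Scan each occupied cell's neighbors to the right and below (and the two forward diagonals) so each pair is counted once.
Row 0: 2(0,0)–1(0,1)≠ 2(0,0)–2(1,0)= 2(0,0)–2(1,1)= 1(0,1)–2(0,2)≠ 1(0,1)–2(1,1)≠ 1(0,1)–2(1,2)≠ 1(0,1)–2(1,0)≠ 2(0,2)–2(0,3)= 2(0,2)–2(1,2)= 2(0,2)–2(1,3)= 2(0,2)–2(1,1)= 2(0,3)–2(1,3)= 2(0,3)–2(1,2)=  → 5/13 unlike.
Row 1: 2(1,0)–2(1,1)= 2(1,0)–2(2,0)= 2(1,0)–1(2,1)≠ 2(1,1)–2(1,2)= 2(1,1)–1(2,1)≠ 2(1,1)–1(2,2)≠ 2(1,1)–2(2,0)= 2(1,2)–2(1,3)= 2(1,2)–1(2,2)≠ 2(1,2)–2(2,3)= 2(1,2)–1(2,1)≠ 2(1,3)–2(2,3)= 2(1,3)–1(2,2)≠  → 6/13 unlike.
Row 2: 2(2,0)–1(2,1)≠ 2(2,0)–1(3,0)≠ 2(2,0)–1(3,1)≠ 1(2,1)–1(2,2)= 1(2,1)–1(3,1)= 1(2,1)–2(3,2)≠ 1(2,1)–1(3,0)= 1(2,2)–2(2,3)≠ 1(2,2)–2(3,2)≠ 1(2,2)–1(3,3)= 1(2,2)–1(3,1)= 2(2,3)–1(3,3)≠ 2(2,3)–2(3,2)=  → 7/13 unlike.
Row 3: 1(3,0)–1(3,1)= 1(3,0)–1(4,1)= 1(3,1)–2(3,2)≠ 1(3,1)–1(4,1)= 2(3,2)–1(3,3)≠ 2(3,2)–2(4,3)= 2(3,2)–1(4,1)≠ 1(3,3)–2(4,3)≠  → 4/8 unlike.
Row 4: 1(4,1)–1(5,1)= 1(4,1)–2(5,0)≠ 2(4,3)–2(5,3)=  → 1/3 unlike.
Row 5: 2(5,0)–1(5,1)≠ 2(5,0)–2(6,1)= 1(5,1)–2(6,1)≠ 1(5,1)–2(6,2)≠ 2(5,3)–1(6,3)≠ 2(5,3)–2(6,2)=  → 4/6 unlike.
Row 6: 2(6,1)–2(6,2)= 2(6,2)–1(6,3)≠  → 1/2 unlike.
Total adjacent occupied pairs: 58; unlike-type pairs: 28.

28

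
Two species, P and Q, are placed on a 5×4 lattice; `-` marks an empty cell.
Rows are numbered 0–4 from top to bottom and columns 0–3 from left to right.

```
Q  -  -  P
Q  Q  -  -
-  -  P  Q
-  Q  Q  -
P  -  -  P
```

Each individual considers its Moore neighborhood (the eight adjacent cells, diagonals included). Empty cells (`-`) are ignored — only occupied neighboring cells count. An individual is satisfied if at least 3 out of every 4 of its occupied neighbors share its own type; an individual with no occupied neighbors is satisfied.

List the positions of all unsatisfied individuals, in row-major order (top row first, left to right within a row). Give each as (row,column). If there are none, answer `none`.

Row 0: (0,0)Q 2/2 ok · (0,3)P 0/0 ok
Row 1: (1,0)Q 2/2 ok · (1,1)Q 2/3 unhappy
Row 2: (2,2)P 0/4 unhappy · (2,3)Q 1/2 unhappy
Row 3: (3,1)Q 1/3 unhappy · (3,2)Q 2/4 unhappy
Row 4: (4,0)P 0/1 unhappy · (4,3)P 0/1 unhappy

(1,1), (2,2), (2,3), (3,1), (3,2), (4,0), (4,3)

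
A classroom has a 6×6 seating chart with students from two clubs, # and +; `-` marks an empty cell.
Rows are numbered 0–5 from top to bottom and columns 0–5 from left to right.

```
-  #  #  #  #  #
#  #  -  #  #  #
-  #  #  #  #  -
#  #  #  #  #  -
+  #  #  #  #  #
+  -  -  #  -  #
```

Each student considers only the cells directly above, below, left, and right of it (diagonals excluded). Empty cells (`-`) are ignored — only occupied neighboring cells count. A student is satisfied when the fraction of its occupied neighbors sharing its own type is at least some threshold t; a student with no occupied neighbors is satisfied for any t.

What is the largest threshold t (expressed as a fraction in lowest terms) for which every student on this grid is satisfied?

1/3

Row 0: (0,1)# 2/2 · (0,2)# 2/2 · (0,3)# 3/3 · (0,4)# 3/3 · (0,5)# 2/2
Row 1: (1,0)# 1/1 · (1,1)# 3/3 · (1,3)# 3/3 · (1,4)# 4/4 · (1,5)# 2/2
Row 2: (2,1)# 3/3 · (2,2)# 3/3 · (2,3)# 4/4 · (2,4)# 3/3
Row 3: (3,0)# 1/2 · (3,1)# 4/4 · (3,2)# 4/4 · (3,3)# 4/4 · (3,4)# 3/3
Row 4: (4,0)+ 1/3 · (4,1)# 2/3 · (4,2)# 3/3 · (4,3)# 4/4 · (4,4)# 3/3 · (4,5)# 2/2
Row 5: (5,0)+ 1/1 · (5,3)# 1/1 · (5,5)# 1/1
The smallest same-type fraction is 1/3 at (4,0), which reduces to 1/3. Any threshold above that leaves this student unsatisfied.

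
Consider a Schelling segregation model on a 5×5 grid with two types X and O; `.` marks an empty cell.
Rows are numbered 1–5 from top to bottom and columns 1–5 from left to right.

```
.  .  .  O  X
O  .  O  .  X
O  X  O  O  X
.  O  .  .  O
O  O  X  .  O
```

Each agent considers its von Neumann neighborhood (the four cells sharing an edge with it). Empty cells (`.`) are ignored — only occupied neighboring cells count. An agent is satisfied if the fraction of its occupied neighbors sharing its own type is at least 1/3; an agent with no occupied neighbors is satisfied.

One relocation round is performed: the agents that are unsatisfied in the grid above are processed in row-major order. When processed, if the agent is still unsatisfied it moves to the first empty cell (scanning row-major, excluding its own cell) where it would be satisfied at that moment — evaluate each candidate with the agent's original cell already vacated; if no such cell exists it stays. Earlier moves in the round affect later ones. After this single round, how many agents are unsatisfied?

0

Initially unsatisfied (in order): (1,4), (3,2), (5,3).
  (1,4) → (1,1).
  (3,2) → (1,4).
  (5,3) → (1,3).
Resulting grid:
O . X X X
O . O . X
O . O O X
. O . . O
O O . . O
All satisfied now.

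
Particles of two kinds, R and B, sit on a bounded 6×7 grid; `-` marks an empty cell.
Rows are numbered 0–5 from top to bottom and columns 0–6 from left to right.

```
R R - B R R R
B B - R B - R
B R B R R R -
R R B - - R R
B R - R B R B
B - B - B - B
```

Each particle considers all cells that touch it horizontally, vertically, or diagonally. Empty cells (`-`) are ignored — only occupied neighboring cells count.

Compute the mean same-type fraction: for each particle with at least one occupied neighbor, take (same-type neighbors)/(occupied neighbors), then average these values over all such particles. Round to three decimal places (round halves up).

(0,0)R 1/3
(0,1)R 1/3
(0,3)B 1/3
(0,4)R 2/4
(0,5)R 3/4
(0,6)R 2/2
(1,0)B 2/5
(1,1)B 3/6
(1,3)R 3/6
(1,4)B 1/7
(1,6)R 3/3
(2,0)B 2/5
(2,1)R 2/7
(2,2)B 2/6
(2,3)R 2/5
(2,4)R 4/5
(2,5)R 4/5
(3,0)R 3/5
(3,1)R 3/7
(3,2)B 1/6
(3,5)R 4/6
(3,6)R 3/4
(4,0)B 1/4
(4,1)R 2/6
(4,3)R 0/4
(4,4)B 1/4
(4,5)R 2/6
(4,6)B 1/4
(5,0)B 1/2
(5,2)B 0/2
(5,4)B 1/3
(5,6)B 1/2
Sum over 32 particles: 1/3 + 1/3 + 1/3 + 2/4 + 3/4 + 2/2 + 2/5 + 3/6 + 3/6 + 1/7 + 3/3 + 2/5 + 2/7 + 2/6 + 2/5 + 4/5 + 4/5 + 3/5 + 3/7 + 1/6 + 4/6 + 3/4 + 1/4 + 2/6 + 0/4 + 1/4 + 2/6 + 1/4 + 1/2 + 0/2 + 1/3 + 1/2 = 5953/420; mean = 5953/420 ÷ 32 = 5953/13440 = 0.442931… → 0.443.

0.443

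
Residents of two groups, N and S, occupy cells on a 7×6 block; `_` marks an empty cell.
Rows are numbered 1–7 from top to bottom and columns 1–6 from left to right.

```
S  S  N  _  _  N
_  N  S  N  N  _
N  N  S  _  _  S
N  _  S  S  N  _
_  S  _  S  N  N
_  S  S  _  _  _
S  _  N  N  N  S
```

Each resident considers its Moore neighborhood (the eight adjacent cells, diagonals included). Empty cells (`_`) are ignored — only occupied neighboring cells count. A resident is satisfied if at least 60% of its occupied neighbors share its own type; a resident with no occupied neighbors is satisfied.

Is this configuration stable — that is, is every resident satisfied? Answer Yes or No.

(1,1)S 1/2 not
(1,2)S 2/4 not
(1,3)N 2/4 not
(1,6)N 1/1 satisfied
(2,2)N 3/7 not
(2,3)S 2/6 not
(2,4)N 2/4 not
(2,5)N 2/3 satisfied
(3,1)N 3/3 satisfied
(3,2)N 3/6 not
(3,3)S 3/6 not
(3,6)S 0/2 not
(4,1)N 2/3 satisfied
(4,3)S 4/5 satisfied
(4,4)S 3/5 satisfied
(4,5)N 2/5 not
(5,2)S 3/4 satisfied
(5,4)S 3/5 satisfied
(5,5)N 2/4 not
(5,6)N 2/2 satisfied
(6,2)S 3/4 satisfied
(6,3)S 3/5 satisfied
(7,1)S 1/1 satisfied
(7,3)N 1/3 not
(7,4)N 2/3 satisfied
(7,5)N 1/2 not
(7,6)S 0/1 not
For instance (1,1) has only 1/2 same-type neighbors, below 3/5.

No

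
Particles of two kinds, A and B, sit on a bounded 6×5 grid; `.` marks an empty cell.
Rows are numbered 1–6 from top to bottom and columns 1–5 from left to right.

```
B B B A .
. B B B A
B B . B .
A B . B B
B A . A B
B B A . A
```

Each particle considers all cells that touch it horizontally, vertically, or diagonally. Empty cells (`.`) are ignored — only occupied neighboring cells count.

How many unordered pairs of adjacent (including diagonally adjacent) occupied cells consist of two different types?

18

Scan each occupied cell's neighbors to the right and below (and the two forward diagonals) so each pair is counted once.
From row 1: 3 unlike of 12 pairs (running 3/12).
From row 2: 2 unlike of 9 pairs (running 5/21).
From row 3: 2 unlike of 7 pairs (running 7/28).
From row 4: 5 unlike of 10 pairs (running 12/38).
From row 5: 5 unlike of 10 pairs (running 17/48).
From row 6: 1 unlike of 2 pairs (running 18/50).
Total adjacent occupied pairs: 50; unlike-type pairs: 18.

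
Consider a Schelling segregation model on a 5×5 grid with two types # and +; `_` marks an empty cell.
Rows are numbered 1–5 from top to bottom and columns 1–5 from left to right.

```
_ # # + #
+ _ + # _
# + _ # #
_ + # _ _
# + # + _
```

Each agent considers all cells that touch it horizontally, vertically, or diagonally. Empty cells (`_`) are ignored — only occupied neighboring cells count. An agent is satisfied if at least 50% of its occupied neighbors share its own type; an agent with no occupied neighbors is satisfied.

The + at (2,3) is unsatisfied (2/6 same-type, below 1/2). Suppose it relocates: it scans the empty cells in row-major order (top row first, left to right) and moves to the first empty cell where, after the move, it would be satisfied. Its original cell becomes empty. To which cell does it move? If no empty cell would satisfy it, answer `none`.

Vacating (2,3). Empty cells in order:
  (1,1): 1/2 same-type → satisfied — stop here.

(1,1)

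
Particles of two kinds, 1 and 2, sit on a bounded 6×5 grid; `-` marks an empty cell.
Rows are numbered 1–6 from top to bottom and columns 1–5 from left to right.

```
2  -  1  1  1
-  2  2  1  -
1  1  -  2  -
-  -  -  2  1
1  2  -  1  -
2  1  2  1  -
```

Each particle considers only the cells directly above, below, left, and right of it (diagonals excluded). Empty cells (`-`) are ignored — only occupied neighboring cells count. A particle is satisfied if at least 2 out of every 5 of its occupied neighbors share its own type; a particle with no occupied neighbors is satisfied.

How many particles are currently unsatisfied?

Row 1: (1,1)2 0/0 ok · (1,3)1 1/2 ok · (1,4)1 3/3 ok · (1,5)1 1/1 ok
Row 2: (2,2)2 1/2 ok · (2,3)2 1/3 unhappy · (2,4)1 1/3 unhappy
Row 3: (3,1)1 1/1 ok · (3,2)1 1/2 ok · (3,4)2 1/2 ok
Row 4: (4,4)2 1/3 unhappy · (4,5)1 0/1 unhappy
Row 5: (5,1)1 0/2 unhappy · (5,2)2 0/2 unhappy · (5,4)1 1/2 ok
Row 6: (6,1)2 0/2 unhappy · (6,2)1 0/3 unhappy · (6,3)2 0/2 unhappy · (6,4)1 1/2 ok
Unsatisfied: (2,3), (2,4), (4,4), (4,5), (5,1), (5,2), (6,1), (6,2), (6,3) — 9 in total.

9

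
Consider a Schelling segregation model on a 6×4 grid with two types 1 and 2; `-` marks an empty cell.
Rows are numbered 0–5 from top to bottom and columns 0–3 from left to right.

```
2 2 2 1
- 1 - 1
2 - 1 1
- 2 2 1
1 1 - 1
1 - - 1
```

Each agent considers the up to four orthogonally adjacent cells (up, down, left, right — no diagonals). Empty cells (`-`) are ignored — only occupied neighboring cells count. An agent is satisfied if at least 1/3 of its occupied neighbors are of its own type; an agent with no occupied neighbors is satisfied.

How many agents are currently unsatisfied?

Row 0: (0,0)2 1/1 ✓ · (0,1)2 2/3 ✓ · (0,2)2 1/2 ✓ · (0,3)1 1/2 ✓
Row 1: (1,1)1 0/1 ✗ · (1,3)1 2/2 ✓
Row 2: (2,0)2 0/0 ✓ · (2,2)1 1/2 ✓ · (2,3)1 3/3 ✓
Row 3: (3,1)2 1/2 ✓ · (3,2)2 1/3 ✓ · (3,3)1 2/3 ✓
Row 4: (4,0)1 2/2 ✓ · (4,1)1 1/2 ✓ · (4,3)1 2/2 ✓
Row 5: (5,0)1 1/1 ✓ · (5,3)1 1/1 ✓
Unsatisfied: (1,1) — 1 in total.

1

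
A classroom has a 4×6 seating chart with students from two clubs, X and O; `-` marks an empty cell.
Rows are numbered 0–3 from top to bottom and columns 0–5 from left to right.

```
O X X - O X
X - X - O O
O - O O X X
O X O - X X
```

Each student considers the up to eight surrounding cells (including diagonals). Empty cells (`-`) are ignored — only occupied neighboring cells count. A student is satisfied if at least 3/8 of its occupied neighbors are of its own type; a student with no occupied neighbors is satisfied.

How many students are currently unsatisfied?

(0,0)O 0/2 not
(0,1)X 3/4 satisfied
(0,2)X 2/2 satisfied
(0,4)O 2/3 satisfied
(0,5)X 0/3 not
(1,0)X 1/3 not
(1,2)X 2/4 satisfied
(1,4)O 3/6 satisfied
(1,5)O 2/5 satisfied
(2,0)O 1/3 not
(2,2)O 2/4 satisfied
(2,3)O 3/6 satisfied
(2,4)X 3/6 satisfied
(2,5)X 3/5 satisfied
(3,0)O 1/2 satisfied
(3,1)X 0/4 not
(3,2)O 2/3 satisfied
(3,4)X 3/4 satisfied
(3,5)X 3/3 satisfied
Unsatisfied: (0,0), (0,5), (1,0), (2,0), (3,1) — 5 in total.

5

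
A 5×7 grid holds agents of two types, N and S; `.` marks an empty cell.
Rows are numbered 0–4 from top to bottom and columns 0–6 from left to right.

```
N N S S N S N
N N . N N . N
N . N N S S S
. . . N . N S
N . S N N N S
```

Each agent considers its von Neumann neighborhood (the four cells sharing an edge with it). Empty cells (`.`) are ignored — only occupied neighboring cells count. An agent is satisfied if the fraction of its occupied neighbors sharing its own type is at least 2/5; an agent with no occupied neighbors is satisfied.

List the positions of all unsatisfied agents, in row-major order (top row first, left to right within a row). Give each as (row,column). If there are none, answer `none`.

(0,0)N 2/2 satisfied
(0,1)N 2/3 satisfied
(0,2)S 1/2 satisfied
(0,3)S 1/3 not
(0,4)N 1/3 not
(0,5)S 0/2 not
(0,6)N 1/2 satisfied
(1,0)N 3/3 satisfied
(1,1)N 2/2 satisfied
(1,3)N 2/3 satisfied
(1,4)N 2/3 satisfied
(1,6)N 1/2 satisfied
(2,0)N 1/1 satisfied
(2,2)N 1/1 satisfied
(2,3)N 3/4 satisfied
(2,4)S 1/3 not
(2,5)S 2/3 satisfied
(2,6)S 2/3 satisfied
(3,3)N 2/2 satisfied
(3,5)N 1/3 not
(3,6)S 2/3 satisfied
(4,0)N 0/0 satisfied
(4,2)S 0/1 not
(4,3)N 2/3 satisfied
(4,4)N 2/2 satisfied
(4,5)N 2/3 satisfied
(4,6)S 1/2 satisfied

(0,3), (0,4), (0,5), (2,4), (3,5), (4,2)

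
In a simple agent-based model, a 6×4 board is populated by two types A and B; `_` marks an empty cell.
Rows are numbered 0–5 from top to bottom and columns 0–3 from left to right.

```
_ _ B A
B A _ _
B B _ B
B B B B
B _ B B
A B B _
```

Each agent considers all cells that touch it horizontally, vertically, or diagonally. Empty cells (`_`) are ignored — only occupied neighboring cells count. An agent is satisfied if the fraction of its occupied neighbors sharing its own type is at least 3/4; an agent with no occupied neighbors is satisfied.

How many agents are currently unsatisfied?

Row 0: (0,2)B 0/2 unhappy · (0,3)A 0/1 unhappy
Row 1: (1,0)B 2/3 unhappy · (1,1)A 0/4 unhappy
Row 2: (2,0)B 4/5 ok · (2,1)B 5/6 ok · (2,3)B 2/2 ok
Row 3: (3,0)B 4/4 ok · (3,1)B 6/6 ok · (3,2)B 6/6 ok · (3,3)B 4/4 ok
Row 4: (4,0)B 3/4 ok · (4,2)B 6/6 ok · (4,3)B 4/4 ok
Row 5: (5,0)A 0/2 unhappy · (5,1)B 3/4 ok · (5,2)B 3/3 ok
Unsatisfied: (0,2), (0,3), (1,0), (1,1), (5,0) — 5 in total.

5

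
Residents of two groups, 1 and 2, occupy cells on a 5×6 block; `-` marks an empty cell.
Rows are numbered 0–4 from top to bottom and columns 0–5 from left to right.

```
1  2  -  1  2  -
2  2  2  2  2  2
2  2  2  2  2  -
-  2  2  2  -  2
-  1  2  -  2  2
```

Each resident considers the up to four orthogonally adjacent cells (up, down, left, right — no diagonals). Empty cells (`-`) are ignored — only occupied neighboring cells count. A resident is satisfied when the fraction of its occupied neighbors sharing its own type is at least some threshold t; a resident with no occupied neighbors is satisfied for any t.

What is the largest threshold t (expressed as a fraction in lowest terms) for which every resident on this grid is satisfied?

0/1

Row 0: (0,0)1 0/2 · (0,1)2 1/2 · (0,3)1 0/2 · (0,4)2 1/2
Row 1: (1,0)2 2/3 · (1,1)2 4/4 · (1,2)2 3/3 · (1,3)2 3/4 · (1,4)2 4/4 · (1,5)2 1/1
Row 2: (2,0)2 2/2 · (2,1)2 4/4 · (2,2)2 4/4 · (2,3)2 4/4 · (2,4)2 2/2
Row 3: (3,1)2 2/3 · (3,2)2 4/4 · (3,3)2 2/2 · (3,5)2 1/1
Row 4: (4,1)1 0/2 · (4,2)2 1/2 · (4,4)2 1/1 · (4,5)2 2/2
The smallest same-type fraction is 0/2 at (0,0), which reduces to 0/1. Any threshold above that leaves this resident unsatisfied.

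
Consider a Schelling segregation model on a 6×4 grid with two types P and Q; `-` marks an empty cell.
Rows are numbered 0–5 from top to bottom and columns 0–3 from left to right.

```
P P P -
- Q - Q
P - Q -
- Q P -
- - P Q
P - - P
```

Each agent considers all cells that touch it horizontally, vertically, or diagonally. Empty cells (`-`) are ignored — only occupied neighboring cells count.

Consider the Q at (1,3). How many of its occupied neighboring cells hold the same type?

1

Occupied neighbors of (1,3): (0,2)=P, (2,2)=Q.
Same type (Q): 1 of 2.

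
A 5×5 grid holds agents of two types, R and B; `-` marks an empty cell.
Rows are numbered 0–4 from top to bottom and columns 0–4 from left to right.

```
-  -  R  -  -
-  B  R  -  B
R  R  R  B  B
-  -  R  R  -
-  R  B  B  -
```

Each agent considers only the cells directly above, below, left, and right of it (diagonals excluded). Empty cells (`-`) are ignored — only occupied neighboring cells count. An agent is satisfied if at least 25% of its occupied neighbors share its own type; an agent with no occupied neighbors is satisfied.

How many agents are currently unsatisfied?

2

(0,2)R 1/1 ok
(1,1)B 0/2 unhappy
(1,2)R 2/3 ok
(1,4)B 1/1 ok
(2,0)R 1/1 ok
(2,1)R 2/3 ok
(2,2)R 3/4 ok
(2,3)B 1/3 ok
(2,4)B 2/2 ok
(3,2)R 2/3 ok
(3,3)R 1/3 ok
(4,1)R 0/1 unhappy
(4,2)B 1/3 ok
(4,3)B 1/2 ok
Unsatisfied: (1,1), (4,1) — 2 in total.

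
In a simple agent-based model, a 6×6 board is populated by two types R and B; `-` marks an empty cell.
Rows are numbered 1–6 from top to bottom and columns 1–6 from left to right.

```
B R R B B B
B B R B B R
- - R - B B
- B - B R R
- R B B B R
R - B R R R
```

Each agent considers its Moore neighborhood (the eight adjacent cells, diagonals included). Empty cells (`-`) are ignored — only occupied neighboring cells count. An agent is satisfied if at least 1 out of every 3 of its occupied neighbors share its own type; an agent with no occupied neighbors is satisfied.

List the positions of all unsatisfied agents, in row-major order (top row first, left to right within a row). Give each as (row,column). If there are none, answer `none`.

Row 1: (1,1)B 2/3 satisfied · (1,2)R 2/5 satisfied · (1,3)R 2/5 satisfied · (1,4)B 3/5 satisfied · (1,5)B 4/5 satisfied · (1,6)B 2/3 satisfied
Row 2: (2,1)B 2/3 satisfied · (2,2)B 2/6 satisfied · (2,3)R 3/6 satisfied · (2,4)B 4/7 satisfied · (2,5)B 6/7 satisfied · (2,6)R 0/5 not
Row 3: (3,3)R 1/5 not · (3,5)B 4/7 satisfied · (3,6)B 2/5 satisfied
Row 4: (4,2)B 1/3 satisfied · (4,4)B 4/6 satisfied · (4,5)R 2/7 not · (4,6)R 2/5 satisfied
Row 5: (5,2)R 1/4 not · (5,3)B 4/6 satisfied · (5,4)B 4/7 satisfied · (5,5)B 2/8 not · (5,6)R 4/5 satisfied
Row 6: (6,1)R 1/1 satisfied · (6,3)B 2/4 satisfied · (6,4)R 1/5 not · (6,5)R 3/5 satisfied · (6,6)R 2/3 satisfied

(2,6), (3,3), (4,5), (5,2), (5,5), (6,4)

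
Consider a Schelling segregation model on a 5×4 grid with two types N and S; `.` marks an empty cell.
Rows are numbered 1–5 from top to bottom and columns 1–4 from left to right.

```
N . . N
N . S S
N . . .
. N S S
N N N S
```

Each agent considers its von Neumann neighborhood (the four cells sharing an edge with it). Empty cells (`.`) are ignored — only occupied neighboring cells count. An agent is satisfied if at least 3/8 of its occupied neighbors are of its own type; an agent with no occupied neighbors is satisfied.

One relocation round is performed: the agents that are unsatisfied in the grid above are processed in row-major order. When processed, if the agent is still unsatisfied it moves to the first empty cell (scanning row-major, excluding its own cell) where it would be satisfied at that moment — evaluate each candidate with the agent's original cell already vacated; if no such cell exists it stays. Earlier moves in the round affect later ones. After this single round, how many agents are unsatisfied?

0

Initially unsatisfied (in order): (1,4), (4,3), (5,3).
  (1,4) → (1,2).
  (4,3) → (1,3).
  (5,3): now satisfied by earlier moves; stays.
Resulting grid:
N N S .
N . S S
N . . .
. N . S
N N N S
All satisfied now.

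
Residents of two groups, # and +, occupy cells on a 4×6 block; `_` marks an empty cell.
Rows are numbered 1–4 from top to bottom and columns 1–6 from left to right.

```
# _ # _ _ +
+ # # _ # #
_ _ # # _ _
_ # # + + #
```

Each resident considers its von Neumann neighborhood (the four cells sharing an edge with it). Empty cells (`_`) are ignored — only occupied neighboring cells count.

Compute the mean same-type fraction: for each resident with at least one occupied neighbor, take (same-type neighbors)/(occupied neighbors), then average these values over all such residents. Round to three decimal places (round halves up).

0.533

(1,1)# 0/1
(1,3)# 1/1
(1,6)+ 0/1
(2,1)+ 0/2
(2,2)# 1/2
(2,3)# 3/3
(2,5)# 1/1
(2,6)# 1/2
(3,3)# 3/3
(3,4)# 1/2
(4,2)# 1/1
(4,3)# 2/3
(4,4)+ 1/3
(4,5)+ 1/2
(4,6)# 0/1
Sum over 15 residents: 0/1 + 1/1 + 0/1 + 0/2 + 1/2 + 3/3 + 1/1 + 1/2 + 3/3 + 1/2 + 1/1 + 2/3 + 1/3 + 1/2 + 0/1 = 8; mean = 8 ÷ 15 = 8/15 = 0.533333… → 0.533.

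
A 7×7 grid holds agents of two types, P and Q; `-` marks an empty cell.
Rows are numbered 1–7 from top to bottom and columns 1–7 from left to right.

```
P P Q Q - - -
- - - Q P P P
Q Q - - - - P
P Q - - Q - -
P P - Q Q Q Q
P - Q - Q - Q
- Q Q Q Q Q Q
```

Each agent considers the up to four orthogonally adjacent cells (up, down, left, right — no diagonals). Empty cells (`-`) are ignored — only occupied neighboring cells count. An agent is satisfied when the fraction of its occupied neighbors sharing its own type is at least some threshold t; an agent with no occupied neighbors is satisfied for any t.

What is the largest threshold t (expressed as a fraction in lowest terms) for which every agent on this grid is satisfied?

Row 1: (1,1)P 1/1 · (1,2)P 1/2 · (1,3)Q 1/2 · (1,4)Q 2/2
Row 2: (2,4)Q 1/2 · (2,5)P 1/2 · (2,6)P 2/2 · (2,7)P 2/2
Row 3: (3,1)Q 1/2 · (3,2)Q 2/2 · (3,7)P 1/1
Row 4: (4,1)P 1/3 · (4,2)Q 1/3 · (4,5)Q 1/1
Row 5: (5,1)P 3/3 · (5,2)P 1/2 · (5,4)Q 1/1 · (5,5)Q 4/4 · (5,6)Q 2/2 · (5,7)Q 2/2
Row 6: (6,1)P 1/1 · (6,3)Q 1/1 · (6,5)Q 2/2 · (6,7)Q 2/2
Row 7: (7,2)Q 1/1 · (7,3)Q 3/3 · (7,4)Q 2/2 · (7,5)Q 3/3 · (7,6)Q 2/2 · (7,7)Q 2/2
The smallest same-type fraction is 1/3 at (4,1), which reduces to 1/3. Any threshold above that leaves this agent unsatisfied.

1/3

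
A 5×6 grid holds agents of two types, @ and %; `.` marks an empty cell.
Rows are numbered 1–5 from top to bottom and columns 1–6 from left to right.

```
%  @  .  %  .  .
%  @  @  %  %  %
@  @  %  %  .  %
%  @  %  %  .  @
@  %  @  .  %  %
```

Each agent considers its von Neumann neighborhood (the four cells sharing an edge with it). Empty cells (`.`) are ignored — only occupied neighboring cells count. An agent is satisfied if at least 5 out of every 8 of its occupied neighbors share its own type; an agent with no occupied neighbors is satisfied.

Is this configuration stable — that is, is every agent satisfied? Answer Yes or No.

No

(1,1)% 1/2 unhappy
(1,2)@ 1/2 unhappy
(1,4)% 1/1 ok
(2,1)% 1/3 unhappy
(2,2)@ 3/4 ok
(2,3)@ 1/3 unhappy
(2,4)% 3/4 ok
(2,5)% 2/2 ok
(2,6)% 2/2 ok
(3,1)@ 1/3 unhappy
(3,2)@ 3/4 ok
(3,3)% 2/4 unhappy
(3,4)% 3/3 ok
(3,6)% 1/2 unhappy
(4,1)% 0/3 unhappy
(4,2)@ 1/4 unhappy
(4,3)% 2/4 unhappy
(4,4)% 2/2 ok
(4,6)@ 0/2 unhappy
(5,1)@ 0/2 unhappy
(5,2)% 0/3 unhappy
(5,3)@ 0/2 unhappy
(5,5)% 1/1 ok
(5,6)% 1/2 unhappy
For instance (1,1) has only 1/2 same-type neighbors, below 5/8.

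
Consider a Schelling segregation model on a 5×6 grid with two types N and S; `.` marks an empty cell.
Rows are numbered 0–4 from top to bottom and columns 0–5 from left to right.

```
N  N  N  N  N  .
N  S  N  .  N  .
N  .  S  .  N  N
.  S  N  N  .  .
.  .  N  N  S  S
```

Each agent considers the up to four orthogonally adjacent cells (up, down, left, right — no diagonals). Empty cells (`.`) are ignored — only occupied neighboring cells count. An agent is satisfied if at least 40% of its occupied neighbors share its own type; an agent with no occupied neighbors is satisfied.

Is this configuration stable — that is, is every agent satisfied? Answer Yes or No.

No

(0,0)N 2/2 ✓
(0,1)N 2/3 ✓
(0,2)N 3/3 ✓
(0,3)N 2/2 ✓
(0,4)N 2/2 ✓
(1,0)N 2/3 ✓
(1,1)S 0/3 ✗
(1,2)N 1/3 ✗
(1,4)N 2/2 ✓
(2,0)N 1/1 ✓
(2,2)S 0/2 ✗
(2,4)N 2/2 ✓
(2,5)N 1/1 ✓
(3,1)S 0/1 ✗
(3,2)N 2/4 ✓
(3,3)N 2/2 ✓
(4,2)N 2/2 ✓
(4,3)N 2/3 ✓
(4,4)S 1/2 ✓
(4,5)S 1/1 ✓
For instance (1,1) has only 0/3 same-type neighbors, below 2/5.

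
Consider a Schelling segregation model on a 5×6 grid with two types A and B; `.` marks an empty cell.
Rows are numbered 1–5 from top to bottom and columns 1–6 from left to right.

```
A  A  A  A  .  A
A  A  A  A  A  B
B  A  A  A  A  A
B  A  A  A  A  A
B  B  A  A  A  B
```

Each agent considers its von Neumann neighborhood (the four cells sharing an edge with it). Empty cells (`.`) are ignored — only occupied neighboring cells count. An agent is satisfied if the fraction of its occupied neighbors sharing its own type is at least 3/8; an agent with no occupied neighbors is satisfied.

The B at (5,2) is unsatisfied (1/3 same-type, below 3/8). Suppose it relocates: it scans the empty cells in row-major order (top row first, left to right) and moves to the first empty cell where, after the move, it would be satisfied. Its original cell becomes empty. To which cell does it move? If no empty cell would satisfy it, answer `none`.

Vacating (5,2). Empty cells in order:
  (1,5): 0/3 same-type → still unsatisfied.

none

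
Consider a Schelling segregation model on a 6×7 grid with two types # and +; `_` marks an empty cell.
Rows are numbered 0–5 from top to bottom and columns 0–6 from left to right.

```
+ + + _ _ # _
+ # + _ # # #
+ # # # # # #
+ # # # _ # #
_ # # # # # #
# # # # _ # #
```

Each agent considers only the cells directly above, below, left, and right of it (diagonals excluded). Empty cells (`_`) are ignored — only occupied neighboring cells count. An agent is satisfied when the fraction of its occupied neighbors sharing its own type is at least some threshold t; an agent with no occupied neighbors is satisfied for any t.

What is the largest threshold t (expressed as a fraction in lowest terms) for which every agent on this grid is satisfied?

(0,0)+ 2/2
(0,1)+ 2/3
(0,2)+ 2/2
(0,5)# 1/1
(1,0)+ 2/3
(1,1)# 1/4
(1,2)+ 1/3
(1,4)# 2/2
(1,5)# 4/4
(1,6)# 2/2
(2,0)+ 2/3
(2,1)# 3/4
(2,2)# 3/4
(2,3)# 3/3
(2,4)# 3/3
(2,5)# 4/4
(2,6)# 3/3
(3,0)+ 1/2
(3,1)# 3/4
(3,2)# 4/4
(3,3)# 3/3
(3,5)# 3/3
(3,6)# 3/3
(4,1)# 3/3
(4,2)# 4/4
(4,3)# 4/4
(4,4)# 2/2
(4,5)# 4/4
(4,6)# 3/3
(5,0)# 1/1
(5,1)# 3/3
(5,2)# 3/3
(5,3)# 2/2
(5,5)# 2/2
(5,6)# 2/2
The smallest same-type fraction is 1/4 at (1,1), which reduces to 1/4. Any threshold above that leaves this agent unsatisfied.

1/4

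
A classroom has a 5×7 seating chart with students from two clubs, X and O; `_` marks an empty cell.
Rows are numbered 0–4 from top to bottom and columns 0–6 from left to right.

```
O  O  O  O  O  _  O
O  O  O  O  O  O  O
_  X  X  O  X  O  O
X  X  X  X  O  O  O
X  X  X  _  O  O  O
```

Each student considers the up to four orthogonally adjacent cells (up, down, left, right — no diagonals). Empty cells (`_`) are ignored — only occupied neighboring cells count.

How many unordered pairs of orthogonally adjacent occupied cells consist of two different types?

9

Scan each occupied cell's neighbors to the right and below so each pair is counted once.
From row 0: 0 unlike of 10 pairs (running 0/10).
From row 1: 3 unlike of 12 pairs (running 3/22).
From row 2: 5 unlike of 11 pairs (running 8/33).
From row 3: 1 unlike of 12 pairs (running 9/45).
From row 4: 0 unlike of 4 pairs (running 9/49).
Total adjacent occupied pairs: 49; unlike-type pairs: 9.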